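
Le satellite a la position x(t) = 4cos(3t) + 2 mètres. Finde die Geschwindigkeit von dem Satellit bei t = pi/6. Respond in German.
Um dies zu lösen, müssen wir 1 Ableitung unserer Gleichung für die Position x(t) = 4·cos(3·t) + 2 nehmen. Durch Ableiten von der Position erhalten wir die Geschwindigkeit: v(t) = -12·sin(3·t). Wir haben die Geschwindigkeit v(t) = -12·sin(3·t). Durch Einsetzen von t = pi/6: v(pi/6) = -12.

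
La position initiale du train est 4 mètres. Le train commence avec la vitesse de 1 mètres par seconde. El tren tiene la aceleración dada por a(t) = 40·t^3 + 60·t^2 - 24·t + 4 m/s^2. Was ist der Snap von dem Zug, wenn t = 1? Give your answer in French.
Pour résoudre ceci, nous devons prendre 2 dérivées de notre équation de l'accélération a(t) = 40·t^3 + 60·t^2 - 24·t + 4. La dérivée de l'accélération donne le jerk: j(t) = 120·t^2 + 120·t - 24. La dérivée du jerk donne le snap: s(t) = 240·t + 120. De l'équation du snap s(t) = 240·t + 120, nous substituons t = 1 pour obtenir s = 360.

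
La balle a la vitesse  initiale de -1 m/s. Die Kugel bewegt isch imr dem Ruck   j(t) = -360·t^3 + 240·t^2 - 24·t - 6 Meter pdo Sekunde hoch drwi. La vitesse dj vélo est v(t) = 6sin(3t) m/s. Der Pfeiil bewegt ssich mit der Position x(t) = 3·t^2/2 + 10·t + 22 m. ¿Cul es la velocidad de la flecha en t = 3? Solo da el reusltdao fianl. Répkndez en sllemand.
Die Antwort ist 19.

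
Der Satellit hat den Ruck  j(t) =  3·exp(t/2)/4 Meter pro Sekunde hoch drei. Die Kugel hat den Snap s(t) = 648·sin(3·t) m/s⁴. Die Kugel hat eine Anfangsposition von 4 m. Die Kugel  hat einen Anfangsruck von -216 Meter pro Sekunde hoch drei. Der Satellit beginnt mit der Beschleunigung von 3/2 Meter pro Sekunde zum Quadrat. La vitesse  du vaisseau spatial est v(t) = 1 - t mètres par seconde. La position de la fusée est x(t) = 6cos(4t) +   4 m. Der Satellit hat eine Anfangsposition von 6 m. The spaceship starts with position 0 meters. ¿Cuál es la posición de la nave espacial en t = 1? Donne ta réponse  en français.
Pour résoudre ceci, nous devons prendre 1 intégrale de notre équation de la vitesse v(t) = 1 - t. En intégrant la vitesse et en utilisant la condition initiale x(0) = 0, nous obtenons x(t) = -t^2/2 + t. En utilisant x(t) = -t^2/2 + t et en substituant t = 1, nous trouvons x = 1/2.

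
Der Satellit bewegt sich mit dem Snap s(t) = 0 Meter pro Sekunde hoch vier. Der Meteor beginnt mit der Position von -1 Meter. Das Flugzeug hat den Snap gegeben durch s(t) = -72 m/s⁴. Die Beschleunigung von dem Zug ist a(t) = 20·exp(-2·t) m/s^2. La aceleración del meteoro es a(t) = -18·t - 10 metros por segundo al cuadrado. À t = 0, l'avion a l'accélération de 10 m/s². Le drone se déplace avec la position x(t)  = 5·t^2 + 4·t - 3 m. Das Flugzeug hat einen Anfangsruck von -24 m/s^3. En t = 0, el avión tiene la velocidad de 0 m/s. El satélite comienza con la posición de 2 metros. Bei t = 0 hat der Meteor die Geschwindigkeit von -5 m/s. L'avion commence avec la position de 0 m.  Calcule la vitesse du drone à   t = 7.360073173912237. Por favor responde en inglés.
Starting from position x(t) = 5·t^2 + 4·t - 3, we take 1 derivative. Taking d/dt of x(t), we find v(t) = 10·t + 4. From the given velocity equation v(t) = 10·t + 4, we substitute t = 7.360073173912237 to get v = 77.6007317391224.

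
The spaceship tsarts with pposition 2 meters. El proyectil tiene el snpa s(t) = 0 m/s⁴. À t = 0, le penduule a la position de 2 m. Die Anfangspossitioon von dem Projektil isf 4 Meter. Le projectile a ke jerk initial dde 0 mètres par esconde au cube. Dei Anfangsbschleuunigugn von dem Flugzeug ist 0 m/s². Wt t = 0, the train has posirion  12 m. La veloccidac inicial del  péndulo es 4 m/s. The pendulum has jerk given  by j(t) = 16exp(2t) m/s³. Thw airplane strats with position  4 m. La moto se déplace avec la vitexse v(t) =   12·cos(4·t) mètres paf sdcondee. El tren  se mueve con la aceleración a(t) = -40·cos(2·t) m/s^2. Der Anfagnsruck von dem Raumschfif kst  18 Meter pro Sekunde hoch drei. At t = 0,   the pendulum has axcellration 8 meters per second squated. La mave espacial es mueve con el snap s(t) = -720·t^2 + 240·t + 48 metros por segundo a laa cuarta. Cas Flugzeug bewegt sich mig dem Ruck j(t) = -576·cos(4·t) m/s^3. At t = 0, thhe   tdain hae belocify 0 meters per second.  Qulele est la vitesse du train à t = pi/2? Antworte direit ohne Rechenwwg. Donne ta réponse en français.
La vitesse à t = pi/2 est v = 0.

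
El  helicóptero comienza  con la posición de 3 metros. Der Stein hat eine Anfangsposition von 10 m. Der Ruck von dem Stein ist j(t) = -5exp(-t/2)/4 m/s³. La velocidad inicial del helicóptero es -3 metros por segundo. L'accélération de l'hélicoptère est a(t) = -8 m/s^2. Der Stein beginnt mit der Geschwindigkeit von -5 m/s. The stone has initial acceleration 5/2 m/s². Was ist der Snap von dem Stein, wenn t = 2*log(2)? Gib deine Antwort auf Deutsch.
Wir müssen unsere Gleichung für den Ruck j(t) = -5·exp(-t/2)/4 1-mal ableiten. Durch Ableiten von dem Ruck erhalten wir den Snap: s(t) = 5·exp(-t/2)/8. Aus der Gleichung für den Snap s(t) = 5·exp(-t/2)/8, setzen wir t = 2*log(2) ein und erhalten s = 5/16.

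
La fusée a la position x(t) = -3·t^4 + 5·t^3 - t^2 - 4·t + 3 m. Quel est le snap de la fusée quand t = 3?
En partant de la position x(t) = -3·t^4 + 5·t^3 - t^2 - 4·t + 3, nous prenons 4 dérivées. En dérivant la position, nous obtenons la vitesse: v(t) = -12·t^3 + 15·t^2 - 2·t - 4. La dérivée de la vitesse donne l'accélération: a(t) = -36·t^2 + 30·t - 2. En dérivant l'accélération, nous obtenons le jerk: j(t) = 30 - 72·t. La dérivée du jerk donne le snap: s(t) = -72. Nous avons le snap s(t) = -72. En substituant t = 3: s(3) = -72.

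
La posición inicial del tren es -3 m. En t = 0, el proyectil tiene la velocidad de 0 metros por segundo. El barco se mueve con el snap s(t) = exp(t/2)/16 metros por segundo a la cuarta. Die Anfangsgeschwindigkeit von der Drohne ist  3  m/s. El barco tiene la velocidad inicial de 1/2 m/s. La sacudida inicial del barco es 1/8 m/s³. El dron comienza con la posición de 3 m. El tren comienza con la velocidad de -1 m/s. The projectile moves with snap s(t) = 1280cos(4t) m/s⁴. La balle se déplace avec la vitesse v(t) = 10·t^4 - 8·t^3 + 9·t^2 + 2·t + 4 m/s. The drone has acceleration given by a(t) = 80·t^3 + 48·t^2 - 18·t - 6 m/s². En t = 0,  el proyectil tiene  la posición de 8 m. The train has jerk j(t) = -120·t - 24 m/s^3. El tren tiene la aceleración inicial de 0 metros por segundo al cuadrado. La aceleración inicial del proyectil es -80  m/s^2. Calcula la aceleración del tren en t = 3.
Para resolver esto, necesitamos tomar 1 integral de nuestra ecuación de la sacudida j(t) = -120·t - 24. Tomando ∫j(t)dt y aplicando a(0) = 0, encontramos a(t) = 12·t·(-5·t - 2). Tenemos la aceleración a(t) = 12·t·(-5·t - 2). Sustituyendo t = 3: a(3) = -612.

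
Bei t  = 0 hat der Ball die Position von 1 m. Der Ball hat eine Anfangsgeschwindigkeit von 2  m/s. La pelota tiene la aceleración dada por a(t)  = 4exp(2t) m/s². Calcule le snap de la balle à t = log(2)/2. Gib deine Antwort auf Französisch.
Pour résoudre ceci, nous devons prendre 2 dérivées de notre équation de l'accélération a(t) = 4·exp(2·t). En dérivant l'accélération, nous obtenons le jerk: j(t) = 8·exp(2·t). La dérivée du jerk donne le snap: s(t) = 16·exp(2·t). De l'équation du snap s(t) = 16·exp(2·t), nous substituons t = log(2)/2 pour obtenir s = 32.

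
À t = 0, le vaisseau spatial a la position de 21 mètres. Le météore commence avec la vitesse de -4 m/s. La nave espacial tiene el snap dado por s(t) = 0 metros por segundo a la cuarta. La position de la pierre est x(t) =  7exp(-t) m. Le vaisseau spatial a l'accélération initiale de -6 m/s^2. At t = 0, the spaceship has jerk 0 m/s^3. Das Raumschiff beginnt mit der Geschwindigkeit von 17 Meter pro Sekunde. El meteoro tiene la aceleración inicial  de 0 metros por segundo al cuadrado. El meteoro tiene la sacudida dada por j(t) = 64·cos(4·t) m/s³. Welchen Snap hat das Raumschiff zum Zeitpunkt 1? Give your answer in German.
Wir haben den Snap s(t) = 0. Durch Einsetzen von t = 1: s(1) = 0.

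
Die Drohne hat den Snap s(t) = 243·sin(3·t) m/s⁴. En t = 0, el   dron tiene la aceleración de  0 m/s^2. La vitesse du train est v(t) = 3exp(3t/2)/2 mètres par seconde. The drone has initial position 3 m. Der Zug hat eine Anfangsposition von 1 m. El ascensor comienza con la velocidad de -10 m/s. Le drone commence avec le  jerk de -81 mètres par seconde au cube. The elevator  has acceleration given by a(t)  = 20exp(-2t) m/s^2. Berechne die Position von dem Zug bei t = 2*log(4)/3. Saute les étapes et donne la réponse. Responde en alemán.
Die Position bei t = 2*log(4)/3 ist x = 4.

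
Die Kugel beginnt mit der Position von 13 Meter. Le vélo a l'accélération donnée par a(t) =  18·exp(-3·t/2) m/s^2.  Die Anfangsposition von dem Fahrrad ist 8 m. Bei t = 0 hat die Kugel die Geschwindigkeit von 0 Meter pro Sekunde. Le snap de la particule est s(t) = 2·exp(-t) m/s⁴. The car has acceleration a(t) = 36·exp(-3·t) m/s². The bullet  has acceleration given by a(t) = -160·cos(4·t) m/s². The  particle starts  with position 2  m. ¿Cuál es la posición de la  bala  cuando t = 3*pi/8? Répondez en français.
En partant de l'accélération a(t) = -160·cos(4·t), nous prenons 2 intégrales. En intégrant l'accélération et en utilisant la condition initiale v(0) = 0, nous obtenons v(t) = -40·sin(4·t). La primitive de la vitesse, avec x(0) = 13, donne la position: x(t) = 10·cos(4·t) + 3. De l'équation de la position x(t) = 10·cos(4·t) + 3, nous substituons t = 3*pi/8 pour obtenir x = 3.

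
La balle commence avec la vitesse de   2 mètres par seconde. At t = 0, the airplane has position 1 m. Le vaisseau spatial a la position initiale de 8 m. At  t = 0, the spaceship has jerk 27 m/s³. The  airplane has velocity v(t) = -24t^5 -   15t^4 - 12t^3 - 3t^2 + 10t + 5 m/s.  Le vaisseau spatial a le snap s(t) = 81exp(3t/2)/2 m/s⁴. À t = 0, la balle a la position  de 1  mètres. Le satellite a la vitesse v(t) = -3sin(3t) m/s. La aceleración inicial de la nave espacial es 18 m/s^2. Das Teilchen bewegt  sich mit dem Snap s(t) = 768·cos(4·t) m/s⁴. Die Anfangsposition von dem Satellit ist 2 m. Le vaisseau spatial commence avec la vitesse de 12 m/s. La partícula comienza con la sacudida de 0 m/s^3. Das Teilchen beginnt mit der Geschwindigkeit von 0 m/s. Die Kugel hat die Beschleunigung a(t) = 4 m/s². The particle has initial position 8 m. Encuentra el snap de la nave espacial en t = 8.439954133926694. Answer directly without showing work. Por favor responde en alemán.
s(8.439954133926694) = 12752439.8877045.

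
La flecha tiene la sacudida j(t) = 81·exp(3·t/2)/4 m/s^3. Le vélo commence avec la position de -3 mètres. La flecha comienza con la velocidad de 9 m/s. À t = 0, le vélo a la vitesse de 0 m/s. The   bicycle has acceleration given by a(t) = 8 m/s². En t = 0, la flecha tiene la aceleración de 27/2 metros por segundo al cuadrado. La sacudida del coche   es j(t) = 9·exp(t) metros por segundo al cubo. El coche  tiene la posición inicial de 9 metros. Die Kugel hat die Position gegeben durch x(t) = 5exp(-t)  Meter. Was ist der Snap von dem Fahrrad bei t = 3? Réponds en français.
Pour résoudre ceci, nous devons prendre 2 dérivées de notre équation de l'accélération a(t) = 8. En dérivant l'accélération, nous obtenons le jerk: j(t) = 0. En prenant d/dt de j(t), nous trouvons s(t) = 0. Nous avons le snap s(t) = 0. En substituant t = 3: s(3) = 0.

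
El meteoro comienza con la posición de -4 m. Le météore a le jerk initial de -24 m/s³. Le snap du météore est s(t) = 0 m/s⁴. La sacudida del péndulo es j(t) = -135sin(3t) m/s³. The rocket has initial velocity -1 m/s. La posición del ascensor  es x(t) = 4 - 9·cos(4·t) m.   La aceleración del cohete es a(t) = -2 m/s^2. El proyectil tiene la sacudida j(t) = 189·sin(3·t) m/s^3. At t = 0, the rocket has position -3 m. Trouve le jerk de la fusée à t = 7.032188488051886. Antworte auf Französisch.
En partant de l'accélération a(t) = -2, nous prenons 1 dérivée. En prenant d/dt de a(t), nous trouvons j(t) = 0. Nous avons le jerk j(t) = 0. En substituant t = 7.032188488051886: j(7.032188488051886) = 0.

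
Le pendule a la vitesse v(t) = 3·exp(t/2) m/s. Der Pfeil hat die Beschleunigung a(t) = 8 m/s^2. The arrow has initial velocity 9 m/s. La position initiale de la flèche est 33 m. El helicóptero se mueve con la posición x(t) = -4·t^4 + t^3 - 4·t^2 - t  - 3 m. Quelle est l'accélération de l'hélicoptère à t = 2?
Nous devons dériver notre équation de la position x(t) = -4·t^4 + t^3 - 4·t^2 - t - 3 2 fois. En dérivant la position, nous obtenons la vitesse: v(t) = -16·t^3 + 3·t^2 - 8·t - 1. La dérivée de la vitesse donne l'accélération: a(t) = -48·t^2 + 6·t - 8. En utilisant a(t) = -48·t^2 + 6·t - 8 et en substituant t = 2, nous trouvons a = -188.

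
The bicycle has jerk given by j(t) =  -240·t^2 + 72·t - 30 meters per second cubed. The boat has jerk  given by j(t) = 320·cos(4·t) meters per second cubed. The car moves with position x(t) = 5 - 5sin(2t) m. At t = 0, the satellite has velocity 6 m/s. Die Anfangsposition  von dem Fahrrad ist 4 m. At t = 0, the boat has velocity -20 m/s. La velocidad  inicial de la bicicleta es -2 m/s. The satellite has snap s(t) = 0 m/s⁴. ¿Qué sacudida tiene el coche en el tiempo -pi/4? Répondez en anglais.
Starting from position x(t) = 5 - 5·sin(2·t), we take 3 derivatives. Differentiating position, we get velocity: v(t) = -10·cos(2·t). The derivative of velocity gives acceleration: a(t) = 20·sin(2·t). Taking d/dt of a(t), we find j(t) = 40·cos(2·t). From the given jerk equation j(t) = 40·cos(2·t), we substitute t = -pi/4 to get j = 0.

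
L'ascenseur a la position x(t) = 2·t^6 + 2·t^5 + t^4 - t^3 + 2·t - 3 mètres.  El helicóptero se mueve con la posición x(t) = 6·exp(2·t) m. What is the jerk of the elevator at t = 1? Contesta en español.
Partiendo de la posición x(t) = 2·t^6 + 2·t^5 + t^4 - t^3 + 2·t - 3, tomamos 3 derivadas. Tomando d/dt de x(t), encontramos v(t) = 12·t^5 + 10·t^4 + 4·t^3 - 3·t^2 + 2. La derivada de la velocidad da la aceleración: a(t) = 60·t^4 + 40·t^3 + 12·t^2 - 6·t. La derivada de la aceleración da la sacudida: j(t) = 240·t^3 + 120·t^2 + 24·t - 6. De la ecuación de la sacudida j(t) = 240·t^3 + 120·t^2 + 24·t - 6, sustituimos t = 1 para obtener j = 378.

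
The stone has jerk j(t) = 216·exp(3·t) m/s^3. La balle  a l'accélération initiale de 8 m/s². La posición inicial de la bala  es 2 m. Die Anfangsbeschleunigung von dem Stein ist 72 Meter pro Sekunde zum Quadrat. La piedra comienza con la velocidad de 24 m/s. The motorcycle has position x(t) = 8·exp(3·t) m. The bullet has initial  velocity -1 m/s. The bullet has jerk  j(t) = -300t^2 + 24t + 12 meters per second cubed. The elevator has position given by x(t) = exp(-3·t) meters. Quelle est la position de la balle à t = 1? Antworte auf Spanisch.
Debemos encontrar la antiderivada de nuestra ecuación de la sacudida j(t) = -300·t^2 + 24·t + 12 3 veces. La integral de la sacudida es la aceleración. Usando a(0) = 8, obtenemos a(t) = -100·t^3 + 12·t^2 + 12·t + 8. La integral de la aceleración es la velocidad. Usando v(0) = -1, obtenemos v(t) = -25·t^4 + 4·t^3 + 6·t^2 + 8·t - 1. Integrando la velocidad y usando la condición inicial x(0) = 2, obtenemos x(t) = -5·t^5 + t^4 + 2·t^3 + 4·t^2 - t + 2. Tenemos la posición x(t) = -5·t^5 + t^4 + 2·t^3 + 4·t^2 - t + 2. Sustituyendo t = 1: x(1) = 3.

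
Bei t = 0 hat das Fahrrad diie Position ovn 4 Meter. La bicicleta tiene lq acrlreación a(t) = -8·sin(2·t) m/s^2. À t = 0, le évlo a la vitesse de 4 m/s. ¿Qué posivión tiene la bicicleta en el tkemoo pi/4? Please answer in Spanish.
Para resolver esto, necesitamos tomar 2 integrales de nuestra ecuación de la aceleración a(t) = -8·sin(2·t). Integrando la aceleración y usando la condición inicial v(0) = 4, obtenemos v(t) = 4·cos(2·t). La integral de la velocidad es la posición. Usando x(0) = 4, obtenemos x(t) = 2·sin(2·t) + 4. Usando x(t) = 2·sin(2·t) + 4 y sustituyendo t = pi/4, encontramos x = 6.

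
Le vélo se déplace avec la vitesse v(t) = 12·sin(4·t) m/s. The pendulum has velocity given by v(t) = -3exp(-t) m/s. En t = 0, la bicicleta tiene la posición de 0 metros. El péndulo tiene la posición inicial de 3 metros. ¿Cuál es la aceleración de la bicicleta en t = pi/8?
Partiendo de la velocidad v(t) = 12·sin(4·t), tomamos 1 derivada. Derivando la velocidad, obtenemos la aceleración: a(t) = 48·cos(4·t). Usando a(t) = 48·cos(4·t) y sustituyendo t = pi/8, encontramos a = 0.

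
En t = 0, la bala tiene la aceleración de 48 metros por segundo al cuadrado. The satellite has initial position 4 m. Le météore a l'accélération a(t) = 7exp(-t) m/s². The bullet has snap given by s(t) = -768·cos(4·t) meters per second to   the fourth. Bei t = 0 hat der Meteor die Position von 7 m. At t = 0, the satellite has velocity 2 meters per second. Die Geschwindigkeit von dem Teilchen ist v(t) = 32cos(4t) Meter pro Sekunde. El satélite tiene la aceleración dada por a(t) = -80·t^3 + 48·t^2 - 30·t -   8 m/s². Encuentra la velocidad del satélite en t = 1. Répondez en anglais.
To solve this, we need to take 1 antiderivative of our acceleration equation a(t) = -80·t^3 + 48·t^2 - 30·t - 8. The integral of acceleration is velocity. Using v(0) = 2, we get v(t) = -20·t^4 + 16·t^3 - 15·t^2 - 8·t + 2. We have velocity v(t) = -20·t^4 + 16·t^3 - 15·t^2 - 8·t + 2. Substituting t = 1: v(1) = -25.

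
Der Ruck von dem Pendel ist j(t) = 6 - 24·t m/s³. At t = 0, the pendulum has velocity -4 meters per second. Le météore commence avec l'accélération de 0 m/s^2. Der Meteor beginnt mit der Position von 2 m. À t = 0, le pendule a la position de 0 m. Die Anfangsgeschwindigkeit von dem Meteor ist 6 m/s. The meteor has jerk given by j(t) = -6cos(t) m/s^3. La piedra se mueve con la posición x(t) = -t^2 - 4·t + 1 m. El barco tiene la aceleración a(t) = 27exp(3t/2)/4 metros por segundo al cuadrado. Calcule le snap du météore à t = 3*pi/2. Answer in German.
Wir müssen unsere Gleichung für den Ruck j(t) = -6·cos(t) 1-mal ableiten. Durch Ableiten von dem Ruck erhalten wir den Snap: s(t) = 6·sin(t). Mit s(t) = 6·sin(t) und Einsetzen von t = 3*pi/2, finden wir s = -6.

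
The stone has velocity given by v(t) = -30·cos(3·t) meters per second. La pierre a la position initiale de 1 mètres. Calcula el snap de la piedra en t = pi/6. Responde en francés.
Pour résoudre ceci, nous devons prendre 3 dérivées de notre équation de la vitesse v(t) = -30·cos(3·t). En prenant d/dt de v(t), nous trouvons a(t) = 90·sin(3·t). En dérivant l'accélération, nous obtenons le jerk: j(t) = 270·cos(3·t). La dérivée du jerk donne le snap: s(t) = -810·sin(3·t). Nous avons le snap s(t) = -810·sin(3·t). En substituant t = pi/6: s(pi/6) = -810.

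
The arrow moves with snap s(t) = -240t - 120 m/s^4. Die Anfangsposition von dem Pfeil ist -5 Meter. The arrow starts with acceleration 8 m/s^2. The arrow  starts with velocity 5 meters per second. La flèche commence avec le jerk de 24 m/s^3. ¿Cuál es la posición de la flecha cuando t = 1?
Para resolver esto, necesitamos tomar 4 antiderivadas de nuestra ecuación del snap s(t) = -240·t - 120. La integral del snap es la sacudida. Usando j(0) = 24, obtenemos j(t) = -120·t^2 - 120·t + 24. Integrando la sacudida y usando la condición inicial a(0) = 8, obtenemos a(t) = -40·t^3 - 60·t^2 + 24·t + 8. La integral de la aceleración es la velocidad. Usando v(0) = 5, obtenemos v(t) = -10·t^4 - 20·t^3 + 12·t^2 + 8·t + 5. Tomando ∫v(t)dt y aplicando x(0) = -5, encontramos x(t) = -2·t^5 - 5·t^4 + 4·t^3 + 4·t^2 + 5·t - 5. Usando x(t) = -2·t^5 - 5·t^4 + 4·t^3 + 4·t^2 + 5·t - 5 y sustituyendo t = 1, encontramos x = 1.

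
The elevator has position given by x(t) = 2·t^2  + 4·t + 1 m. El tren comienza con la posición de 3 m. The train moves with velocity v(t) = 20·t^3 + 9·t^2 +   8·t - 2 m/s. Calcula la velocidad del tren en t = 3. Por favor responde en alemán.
Mit v(t) = 20·t^3 + 9·t^2 + 8·t - 2 und Einsetzen von t = 3, finden wir v = 643.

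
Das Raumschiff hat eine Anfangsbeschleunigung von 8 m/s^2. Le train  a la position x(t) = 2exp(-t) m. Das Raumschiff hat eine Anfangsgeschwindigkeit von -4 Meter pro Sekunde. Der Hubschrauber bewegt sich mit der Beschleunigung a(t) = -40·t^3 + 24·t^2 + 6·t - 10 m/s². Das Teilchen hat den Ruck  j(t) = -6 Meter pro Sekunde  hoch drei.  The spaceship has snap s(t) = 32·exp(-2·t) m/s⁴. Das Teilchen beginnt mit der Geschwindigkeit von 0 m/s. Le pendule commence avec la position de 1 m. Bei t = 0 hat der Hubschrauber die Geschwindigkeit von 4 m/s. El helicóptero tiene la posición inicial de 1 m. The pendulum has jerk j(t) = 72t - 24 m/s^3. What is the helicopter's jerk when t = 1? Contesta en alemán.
Wir müssen unsere Gleichung für die Beschleunigung a(t) = -40·t^3 + 24·t^2 + 6·t - 10 1-mal ableiten. Durch Ableiten von der Beschleunigung erhalten wir den Ruck: j(t) = -120·t^2 + 48·t + 6. Aus der Gleichung für den Ruck j(t) = -120·t^2 + 48·t + 6, setzen wir t = 1 ein und erhalten j = -66.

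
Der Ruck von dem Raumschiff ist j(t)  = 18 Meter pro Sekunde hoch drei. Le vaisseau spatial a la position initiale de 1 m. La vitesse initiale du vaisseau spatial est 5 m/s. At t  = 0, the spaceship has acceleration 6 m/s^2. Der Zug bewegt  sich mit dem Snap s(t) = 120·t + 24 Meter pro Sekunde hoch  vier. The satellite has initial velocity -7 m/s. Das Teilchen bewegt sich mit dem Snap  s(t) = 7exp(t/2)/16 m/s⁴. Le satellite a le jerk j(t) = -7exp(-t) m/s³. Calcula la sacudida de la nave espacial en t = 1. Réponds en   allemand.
Aus der Gleichung für den Ruck j(t) = 18, setzen wir t = 1 ein und erhalten j = 18.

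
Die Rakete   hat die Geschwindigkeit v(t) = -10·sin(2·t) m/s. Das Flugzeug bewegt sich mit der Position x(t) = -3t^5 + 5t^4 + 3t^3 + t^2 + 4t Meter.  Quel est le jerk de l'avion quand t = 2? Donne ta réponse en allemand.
Ausgehend von der Position x(t) = -3·t^5 + 5·t^4 + 3·t^3 + t^2 + 4·t, nehmen wir 3 Ableitungen. Mit d/dt von x(t) finden wir v(t) = -15·t^4 + 20·t^3 + 9·t^2 + 2·t + 4. Die Ableitung von der Geschwindigkeit ergibt die Beschleunigung: a(t) = -60·t^3 + 60·t^2 + 18·t + 2. Die Ableitung von der Beschleunigung ergibt den Ruck: j(t) = -180·t^2 + 120·t + 18. Mit j(t) = -180·t^2 + 120·t + 18 und Einsetzen von t = 2, finden wir j = -462.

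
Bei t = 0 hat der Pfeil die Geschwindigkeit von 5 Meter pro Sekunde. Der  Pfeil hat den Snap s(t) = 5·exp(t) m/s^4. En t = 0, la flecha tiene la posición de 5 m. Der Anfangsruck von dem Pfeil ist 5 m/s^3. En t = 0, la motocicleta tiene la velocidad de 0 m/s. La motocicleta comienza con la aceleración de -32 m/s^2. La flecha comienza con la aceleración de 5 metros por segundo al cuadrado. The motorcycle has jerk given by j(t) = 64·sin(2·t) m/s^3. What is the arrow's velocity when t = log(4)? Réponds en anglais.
We must find the antiderivative of our snap equation s(t) = 5·exp(t) 3 times. Finding the integral of s(t) and using j(0) = 5: j(t) = 5·exp(t). Finding the antiderivative of j(t) and using a(0) = 5: a(t) = 5·exp(t). Taking ∫a(t)dt and applying v(0) = 5, we find v(t) = 5·exp(t). From the given velocity equation v(t) = 5·exp(t), we substitute t = log(4) to get v = 20.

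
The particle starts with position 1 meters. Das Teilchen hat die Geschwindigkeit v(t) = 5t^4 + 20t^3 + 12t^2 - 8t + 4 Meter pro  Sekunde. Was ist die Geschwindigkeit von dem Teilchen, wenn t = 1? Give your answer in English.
We have velocity v(t) = 5·t^4 + 20·t^3 + 12·t^2 - 8·t + 4. Substituting t = 1: v(1) = 33.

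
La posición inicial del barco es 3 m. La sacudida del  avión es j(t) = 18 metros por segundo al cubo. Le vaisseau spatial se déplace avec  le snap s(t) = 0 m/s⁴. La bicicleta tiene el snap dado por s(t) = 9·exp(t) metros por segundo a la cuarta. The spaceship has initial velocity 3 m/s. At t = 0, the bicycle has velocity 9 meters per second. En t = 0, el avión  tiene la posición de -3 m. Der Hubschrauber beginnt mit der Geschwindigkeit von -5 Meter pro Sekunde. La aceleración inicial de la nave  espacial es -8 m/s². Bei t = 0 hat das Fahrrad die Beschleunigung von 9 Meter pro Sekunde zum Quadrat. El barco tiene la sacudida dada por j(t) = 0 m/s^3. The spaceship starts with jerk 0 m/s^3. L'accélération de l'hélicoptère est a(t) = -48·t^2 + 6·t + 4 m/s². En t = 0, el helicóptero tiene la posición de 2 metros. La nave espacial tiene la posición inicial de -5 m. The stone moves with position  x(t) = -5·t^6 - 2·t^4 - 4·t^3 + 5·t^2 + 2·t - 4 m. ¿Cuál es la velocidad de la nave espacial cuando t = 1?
Para resolver esto, necesitamos tomar 3 integrales de nuestra ecuación del snap s(t) = 0. La antiderivada del snap es la sacudida. Usando j(0) = 0, obtenemos j(t) = 0. La integral de la sacudida, con a(0) = -8, da la aceleración: a(t) = -8. La integral de la aceleración es la velocidad. Usando v(0) = 3, obtenemos v(t) = 3 - 8·t. De la ecuación de la velocidad v(t) = 3 - 8·t, sustituimos t = 1 para obtener v = -5.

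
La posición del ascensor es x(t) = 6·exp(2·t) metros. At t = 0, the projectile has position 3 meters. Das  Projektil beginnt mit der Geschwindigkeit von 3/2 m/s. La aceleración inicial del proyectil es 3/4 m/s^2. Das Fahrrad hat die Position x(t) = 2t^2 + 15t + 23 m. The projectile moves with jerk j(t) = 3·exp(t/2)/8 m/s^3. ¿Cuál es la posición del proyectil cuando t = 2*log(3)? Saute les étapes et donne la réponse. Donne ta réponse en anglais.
x(2*log(3)) = 9.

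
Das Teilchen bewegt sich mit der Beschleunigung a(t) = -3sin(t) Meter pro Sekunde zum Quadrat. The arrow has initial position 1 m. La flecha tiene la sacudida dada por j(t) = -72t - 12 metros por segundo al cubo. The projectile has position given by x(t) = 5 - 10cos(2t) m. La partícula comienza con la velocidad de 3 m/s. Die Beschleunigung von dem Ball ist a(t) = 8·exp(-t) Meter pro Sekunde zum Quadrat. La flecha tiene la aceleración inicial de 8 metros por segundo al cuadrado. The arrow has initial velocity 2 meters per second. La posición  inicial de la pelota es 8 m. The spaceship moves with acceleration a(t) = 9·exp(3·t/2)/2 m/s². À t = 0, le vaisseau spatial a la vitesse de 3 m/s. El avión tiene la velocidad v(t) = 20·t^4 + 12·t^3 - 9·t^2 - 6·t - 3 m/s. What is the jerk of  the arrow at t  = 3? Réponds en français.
Nous avons le jerk j(t) = -72·t - 12. En substituant t = 3: j(3) = -228.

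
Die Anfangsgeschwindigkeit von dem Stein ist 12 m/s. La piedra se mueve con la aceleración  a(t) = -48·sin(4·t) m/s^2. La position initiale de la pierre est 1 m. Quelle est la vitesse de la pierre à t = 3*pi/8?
En partant de l'accélération a(t) = -48·sin(4·t), nous prenons 1 intégrale. En prenant ∫a(t)dt et en appliquant v(0) = 12, nous trouvons v(t) = 12·cos(4·t). De l'équation de la vitesse v(t) = 12·cos(4·t), nous substituons t = 3*pi/8 pour obtenir v = 0.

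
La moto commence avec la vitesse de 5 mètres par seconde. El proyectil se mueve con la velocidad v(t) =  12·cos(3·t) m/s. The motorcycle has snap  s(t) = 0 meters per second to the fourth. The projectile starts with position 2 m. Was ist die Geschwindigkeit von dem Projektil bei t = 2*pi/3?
Aus der Gleichung für die Geschwindigkeit v(t) = 12·cos(3·t), setzen wir t = 2*pi/3 ein und erhalten v = 12.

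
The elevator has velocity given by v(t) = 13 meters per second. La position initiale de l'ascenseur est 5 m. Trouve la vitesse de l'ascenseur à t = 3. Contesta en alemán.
Mit v(t) = 13 und Einsetzen von t = 3, finden wir v = 13.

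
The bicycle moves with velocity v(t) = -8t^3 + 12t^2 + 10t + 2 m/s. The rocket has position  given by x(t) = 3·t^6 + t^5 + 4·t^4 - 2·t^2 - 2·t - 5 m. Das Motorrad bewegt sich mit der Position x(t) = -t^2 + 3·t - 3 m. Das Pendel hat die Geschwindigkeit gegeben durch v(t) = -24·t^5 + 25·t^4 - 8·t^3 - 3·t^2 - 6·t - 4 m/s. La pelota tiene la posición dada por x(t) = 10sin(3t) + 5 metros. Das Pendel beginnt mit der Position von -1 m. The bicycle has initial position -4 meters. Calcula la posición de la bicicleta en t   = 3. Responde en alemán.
Wir müssen unsere Gleichung für die Geschwindigkeit v(t) = -8·t^3 + 12·t^2 + 10·t + 2 1-mal integrieren. Die Stammfunktion von der Geschwindigkeit, mit x(0) = -4, ergibt die Position: x(t) = -2·t^4 + 4·t^3 + 5·t^2 + 2·t - 4. Mit x(t) = -2·t^4 + 4·t^3 + 5·t^2 + 2·t - 4 und Einsetzen von t = 3, finden wir x = -7.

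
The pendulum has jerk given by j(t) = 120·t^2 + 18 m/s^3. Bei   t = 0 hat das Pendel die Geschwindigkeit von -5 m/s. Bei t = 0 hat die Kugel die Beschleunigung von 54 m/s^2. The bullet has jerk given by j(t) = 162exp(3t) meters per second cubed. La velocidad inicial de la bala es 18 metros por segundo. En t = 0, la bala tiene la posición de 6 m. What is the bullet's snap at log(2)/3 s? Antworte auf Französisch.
Nous devons dériver notre équation du jerk j(t) = 162·exp(3·t) 1 fois. En prenant d/dt de j(t), nous trouvons s(t) = 486·exp(3·t). En utilisant s(t) = 486·exp(3·t) et en substituant t = log(2)/3, nous trouvons s = 972.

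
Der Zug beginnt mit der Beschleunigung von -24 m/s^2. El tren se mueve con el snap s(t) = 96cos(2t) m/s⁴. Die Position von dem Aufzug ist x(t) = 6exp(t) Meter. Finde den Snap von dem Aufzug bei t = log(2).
Ausgehend von der Position x(t) = 6·exp(t), nehmen wir 4 Ableitungen. Die Ableitung von der Position ergibt die Geschwindigkeit: v(t) = 6·exp(t). Die Ableitung von der Geschwindigkeit ergibt die Beschleunigung: a(t) = 6·exp(t). Die Ableitung von der Beschleunigung ergibt den Ruck: j(t) = 6·exp(t). Mit d/dt von j(t) finden wir s(t) = 6·exp(t). Mit s(t) = 6·exp(t) und Einsetzen von t = log(2), finden wir s = 12.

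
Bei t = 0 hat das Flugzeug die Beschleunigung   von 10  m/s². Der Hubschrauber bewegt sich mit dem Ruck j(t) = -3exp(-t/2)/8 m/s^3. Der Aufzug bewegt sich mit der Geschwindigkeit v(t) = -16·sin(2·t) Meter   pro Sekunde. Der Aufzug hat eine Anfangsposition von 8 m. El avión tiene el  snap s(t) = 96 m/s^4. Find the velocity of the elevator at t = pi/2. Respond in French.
De l'équation de la vitesse v(t) = -16·sin(2·t), nous substituons t = pi/2 pour obtenir v = 0.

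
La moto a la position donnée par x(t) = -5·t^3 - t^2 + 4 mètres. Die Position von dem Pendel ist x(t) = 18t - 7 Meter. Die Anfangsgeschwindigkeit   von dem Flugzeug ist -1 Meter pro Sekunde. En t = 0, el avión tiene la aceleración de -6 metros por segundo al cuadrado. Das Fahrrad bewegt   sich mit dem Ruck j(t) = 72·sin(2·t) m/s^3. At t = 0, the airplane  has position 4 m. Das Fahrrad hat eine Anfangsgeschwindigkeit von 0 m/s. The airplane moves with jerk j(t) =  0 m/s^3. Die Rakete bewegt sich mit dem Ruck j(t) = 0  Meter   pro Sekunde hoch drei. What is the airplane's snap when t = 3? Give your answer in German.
Um dies zu lösen, müssen wir 1 Ableitung unserer Gleichung für den Ruck j(t) = 0 nehmen. Mit d/dt von j(t) finden wir s(t) = 0. Aus der Gleichung für den Snap s(t) = 0, setzen wir t = 3 ein und erhalten s = 0.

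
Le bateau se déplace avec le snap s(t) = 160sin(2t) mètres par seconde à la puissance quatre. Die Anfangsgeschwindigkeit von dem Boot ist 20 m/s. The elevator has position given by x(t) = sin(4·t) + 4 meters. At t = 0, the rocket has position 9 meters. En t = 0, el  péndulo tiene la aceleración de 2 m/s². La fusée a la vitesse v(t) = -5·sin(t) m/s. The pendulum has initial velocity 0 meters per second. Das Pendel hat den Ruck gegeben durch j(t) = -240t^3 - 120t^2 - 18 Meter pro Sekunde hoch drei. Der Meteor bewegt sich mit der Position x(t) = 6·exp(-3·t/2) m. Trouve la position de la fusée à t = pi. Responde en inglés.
We need to integrate our velocity equation v(t) = -5·sin(t) 1 time. Integrating velocity and using the initial condition x(0) = 9, we get x(t) = 5·cos(t) + 4. Using x(t) = 5·cos(t) + 4 and substituting t = pi, we find x = -1.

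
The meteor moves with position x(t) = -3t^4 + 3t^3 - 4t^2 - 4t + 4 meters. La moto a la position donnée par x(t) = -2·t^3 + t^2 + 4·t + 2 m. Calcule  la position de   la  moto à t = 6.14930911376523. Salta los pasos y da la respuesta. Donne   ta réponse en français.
La position à t = 6.14930911376523 est x = -400.648742313204.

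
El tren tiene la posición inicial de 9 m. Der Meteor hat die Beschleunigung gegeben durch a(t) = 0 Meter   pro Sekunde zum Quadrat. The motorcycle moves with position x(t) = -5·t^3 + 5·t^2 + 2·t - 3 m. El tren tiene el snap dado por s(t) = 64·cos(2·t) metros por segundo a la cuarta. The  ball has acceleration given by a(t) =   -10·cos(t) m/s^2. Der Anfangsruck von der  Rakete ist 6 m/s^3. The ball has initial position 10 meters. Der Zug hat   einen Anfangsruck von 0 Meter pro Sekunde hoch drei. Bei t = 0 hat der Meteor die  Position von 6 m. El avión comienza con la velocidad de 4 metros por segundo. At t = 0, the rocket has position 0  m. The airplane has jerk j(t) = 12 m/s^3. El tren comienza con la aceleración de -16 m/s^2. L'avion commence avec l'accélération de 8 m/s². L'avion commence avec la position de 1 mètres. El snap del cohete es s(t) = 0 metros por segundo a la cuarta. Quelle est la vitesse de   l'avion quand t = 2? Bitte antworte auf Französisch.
Nous devons trouver l'intégrale de notre équation du jerk j(t) = 12 2 fois. L'intégrale du jerk, avec a(0) = 8, donne l'accélération: a(t) = 12·t + 8. La primitive de l'accélération est la vitesse. En utilisant v(0) = 4, nous obtenons v(t) = 6·t^2 + 8·t + 4. De l'équation de la vitesse v(t) = 6·t^2 + 8·t + 4, nous substituons t = 2 pour obtenir v = 44.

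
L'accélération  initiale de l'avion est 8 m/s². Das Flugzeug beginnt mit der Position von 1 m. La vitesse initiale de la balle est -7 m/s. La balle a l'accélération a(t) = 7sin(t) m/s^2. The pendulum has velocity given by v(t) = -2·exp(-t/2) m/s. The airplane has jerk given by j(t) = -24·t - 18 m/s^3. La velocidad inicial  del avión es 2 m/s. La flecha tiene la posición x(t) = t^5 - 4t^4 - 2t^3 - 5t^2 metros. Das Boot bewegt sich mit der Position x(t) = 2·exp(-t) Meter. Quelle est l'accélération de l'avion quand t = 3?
En partant du jerk j(t) = -24·t - 18, nous prenons 1 intégrale. L'intégrale du jerk est l'accélération. En utilisant a(0) = 8, nous obtenons a(t) = -12·t^2 - 18·t + 8. Nous avons l'accélération a(t) = -12·t^2 - 18·t + 8. En substituant t = 3: a(3) = -154.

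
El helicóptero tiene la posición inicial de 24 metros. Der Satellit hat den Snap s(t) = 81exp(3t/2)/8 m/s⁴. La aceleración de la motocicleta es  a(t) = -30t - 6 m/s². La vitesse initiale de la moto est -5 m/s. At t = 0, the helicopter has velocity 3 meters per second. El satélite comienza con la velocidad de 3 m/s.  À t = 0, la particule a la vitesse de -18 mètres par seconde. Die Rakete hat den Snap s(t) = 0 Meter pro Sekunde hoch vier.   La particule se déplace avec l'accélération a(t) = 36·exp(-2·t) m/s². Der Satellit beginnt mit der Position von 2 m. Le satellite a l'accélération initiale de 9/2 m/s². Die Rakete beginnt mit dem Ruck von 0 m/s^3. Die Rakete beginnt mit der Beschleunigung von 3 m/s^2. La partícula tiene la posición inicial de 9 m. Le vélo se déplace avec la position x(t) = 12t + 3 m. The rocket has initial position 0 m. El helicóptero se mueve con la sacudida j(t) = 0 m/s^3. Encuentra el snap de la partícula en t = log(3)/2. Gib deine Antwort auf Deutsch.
Ausgehend von der Beschleunigung a(t) = 36·exp(-2·t), nehmen wir 2 Ableitungen. Mit d/dt von a(t) finden wir j(t) = -72·exp(-2·t). Durch Ableiten von dem Ruck erhalten wir den Snap: s(t) = 144·exp(-2·t). Mit s(t) = 144·exp(-2·t) und Einsetzen von t = log(3)/2, finden wir s = 48.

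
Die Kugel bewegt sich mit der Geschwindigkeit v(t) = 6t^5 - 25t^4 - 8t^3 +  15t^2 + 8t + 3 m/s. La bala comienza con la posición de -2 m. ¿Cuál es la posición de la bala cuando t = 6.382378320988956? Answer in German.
Um dies zu lösen, müssen wir 1 Stammfunktion unserer Gleichung für die Geschwindigkeit v(t) = 6·t^5 - 25·t^4 - 8·t^3 + 15·t^2 + 8·t + 3 finden. Mit ∫v(t)dt und Anwendung von x(0) = -2, finden wir x(t) = t^6 - 5·t^5 - 2·t^4 + 5·t^3 + 4·t^2 + 3·t - 2. Aus der Gleichung für die Position x(t) = t^6 - 5·t^5 - 2·t^4 + 5·t^3 + 4·t^2 + 3·t - 2, setzen wir t = 6.382378320988956 ein und erhalten x = 12801.3203075824.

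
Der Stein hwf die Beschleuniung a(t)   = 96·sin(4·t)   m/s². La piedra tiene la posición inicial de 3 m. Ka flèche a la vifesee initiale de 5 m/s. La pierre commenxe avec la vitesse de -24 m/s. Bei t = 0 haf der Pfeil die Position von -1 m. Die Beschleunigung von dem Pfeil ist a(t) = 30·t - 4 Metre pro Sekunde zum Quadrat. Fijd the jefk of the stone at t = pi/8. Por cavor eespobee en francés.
Nous devons dériver notre équation de l'accélération a(t) = 96·sin(4·t) 1 fois. En dérivant l'accélération, nous obtenons le jerk: j(t) = 384·cos(4·t). En utilisant j(t) = 384·cos(4·t) et en substituant t = pi/8, nous trouvons j = 0.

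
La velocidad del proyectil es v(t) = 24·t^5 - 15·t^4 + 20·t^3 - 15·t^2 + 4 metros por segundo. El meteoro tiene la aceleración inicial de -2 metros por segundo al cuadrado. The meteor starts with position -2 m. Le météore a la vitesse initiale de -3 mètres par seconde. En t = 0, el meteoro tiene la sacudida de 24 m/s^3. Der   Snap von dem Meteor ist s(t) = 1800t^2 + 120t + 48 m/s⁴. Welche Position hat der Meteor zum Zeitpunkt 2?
Wir müssen unsere Gleichung für den Snap s(t) = 1800·t^2 + 120·t + 48 4-mal integrieren. Mit ∫s(t)dt und Anwendung von j(0) = 24, finden wir j(t) = 600·t^3 + 60·t^2 + 48·t + 24. Mit ∫j(t)dt und Anwendung von a(0) = -2, finden wir a(t) = 150·t^4 + 20·t^3 + 24·t^2 + 24·t - 2. Mit ∫a(t)dt und Anwendung von v(0) = -3, finden wir v(t) = 30·t^5 + 5·t^4 + 8·t^3 + 12·t^2 - 2·t - 3. Das Integral von der Geschwindigkeit, mit x(0) = -2, ergibt die Position: x(t) = 5·t^6 + t^5 + 2·t^4 + 4·t^3 - t^2 - 3·t - 2. Mit x(t) = 5·t^6 + t^5 + 2·t^4 + 4·t^3 - t^2 - 3·t - 2 und Einsetzen von t = 2, finden wir x = 404.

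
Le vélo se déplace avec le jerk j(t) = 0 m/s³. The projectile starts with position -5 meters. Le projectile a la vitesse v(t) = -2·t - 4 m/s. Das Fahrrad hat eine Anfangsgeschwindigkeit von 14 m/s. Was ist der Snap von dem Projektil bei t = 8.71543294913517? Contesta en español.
Partiendo de la velocidad v(t) = -2·t - 4, tomamos 3 derivadas. Tomando d/dt de v(t), encontramos a(t) = -2. Derivando la aceleración, obtenemos la sacudida: j(t) = 0. Derivando la sacudida, obtenemos el snap: s(t) = 0. Usando s(t) = 0 y sustituyendo t = 8.71543294913517, encontramos s = 0.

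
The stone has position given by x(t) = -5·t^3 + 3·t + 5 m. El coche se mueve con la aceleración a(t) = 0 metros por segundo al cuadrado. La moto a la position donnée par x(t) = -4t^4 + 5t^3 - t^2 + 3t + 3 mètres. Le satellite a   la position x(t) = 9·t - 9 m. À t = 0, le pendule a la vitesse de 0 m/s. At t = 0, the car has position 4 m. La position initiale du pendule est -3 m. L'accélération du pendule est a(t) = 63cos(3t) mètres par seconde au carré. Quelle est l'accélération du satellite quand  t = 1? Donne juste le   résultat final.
L'accélération à t = 1 est a = 0.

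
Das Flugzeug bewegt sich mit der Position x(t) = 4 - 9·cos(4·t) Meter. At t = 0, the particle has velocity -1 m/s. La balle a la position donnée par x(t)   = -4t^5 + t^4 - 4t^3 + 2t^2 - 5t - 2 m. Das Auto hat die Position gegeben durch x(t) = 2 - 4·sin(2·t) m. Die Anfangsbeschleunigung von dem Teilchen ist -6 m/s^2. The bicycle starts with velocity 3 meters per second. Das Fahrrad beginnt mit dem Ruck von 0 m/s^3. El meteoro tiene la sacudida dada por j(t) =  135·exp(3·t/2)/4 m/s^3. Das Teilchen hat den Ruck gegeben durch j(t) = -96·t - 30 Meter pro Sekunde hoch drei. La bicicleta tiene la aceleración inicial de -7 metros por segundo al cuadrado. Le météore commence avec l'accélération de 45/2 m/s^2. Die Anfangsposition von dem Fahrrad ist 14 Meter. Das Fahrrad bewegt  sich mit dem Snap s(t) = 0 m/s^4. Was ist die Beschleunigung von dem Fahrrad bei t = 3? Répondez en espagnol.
Para resolver esto, necesitamos tomar 2 integrales de nuestra ecuación del snap s(t) = 0. Tomando ∫s(t)dt y aplicando j(0) = 0, encontramos j(t) = 0. La integral de la sacudida, con a(0) = -7, da la aceleración: a(t) = -7. Usando a(t) = -7 y sustituyendo t = 3, encontramos a = -7.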